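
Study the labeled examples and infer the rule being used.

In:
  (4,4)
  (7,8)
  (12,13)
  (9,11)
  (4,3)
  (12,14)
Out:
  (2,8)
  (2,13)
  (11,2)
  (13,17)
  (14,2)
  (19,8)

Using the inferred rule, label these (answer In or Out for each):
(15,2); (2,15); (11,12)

Out, Out, In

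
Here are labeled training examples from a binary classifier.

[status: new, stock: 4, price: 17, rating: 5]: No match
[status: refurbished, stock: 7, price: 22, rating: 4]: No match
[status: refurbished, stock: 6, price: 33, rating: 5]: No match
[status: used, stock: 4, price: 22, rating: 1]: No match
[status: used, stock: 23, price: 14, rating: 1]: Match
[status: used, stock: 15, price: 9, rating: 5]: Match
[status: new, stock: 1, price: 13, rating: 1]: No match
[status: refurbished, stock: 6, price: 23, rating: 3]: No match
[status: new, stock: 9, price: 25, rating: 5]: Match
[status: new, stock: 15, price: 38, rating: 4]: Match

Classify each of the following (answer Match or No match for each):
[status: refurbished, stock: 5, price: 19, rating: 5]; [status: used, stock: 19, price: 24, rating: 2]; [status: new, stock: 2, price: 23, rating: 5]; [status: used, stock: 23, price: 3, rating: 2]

No match, Match, No match, Match

The classifier is using: stock ≥ 9.
[status: refurbished, stock: 5, price: 19, rating: 5] → stock = 5 → No match.
[status: used, stock: 19, price: 24, rating: 2] → stock = 19 → Match.
[status: new, stock: 2, price: 23, rating: 5] → stock = 2 → No match.
[status: used, stock: 23, price: 3, rating: 2] → stock = 23 → Match.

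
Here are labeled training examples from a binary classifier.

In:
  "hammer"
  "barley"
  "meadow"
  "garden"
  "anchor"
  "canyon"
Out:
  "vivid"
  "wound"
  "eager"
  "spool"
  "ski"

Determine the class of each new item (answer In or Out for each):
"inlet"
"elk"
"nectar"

The common property of the 'In' items is: even length. No 'Out' item has it.

Out, Out, In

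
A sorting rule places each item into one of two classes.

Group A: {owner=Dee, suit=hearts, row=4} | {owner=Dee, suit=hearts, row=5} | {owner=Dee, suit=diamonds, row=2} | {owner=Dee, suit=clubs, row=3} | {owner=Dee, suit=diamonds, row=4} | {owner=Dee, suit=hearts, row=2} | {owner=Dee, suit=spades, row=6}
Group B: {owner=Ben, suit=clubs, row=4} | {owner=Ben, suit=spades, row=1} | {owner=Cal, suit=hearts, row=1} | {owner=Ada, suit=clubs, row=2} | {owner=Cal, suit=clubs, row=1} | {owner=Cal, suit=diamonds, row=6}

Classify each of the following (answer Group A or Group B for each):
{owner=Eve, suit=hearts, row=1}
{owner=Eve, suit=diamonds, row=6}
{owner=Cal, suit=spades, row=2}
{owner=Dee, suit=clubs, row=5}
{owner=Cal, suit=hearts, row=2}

The pattern is that an item is 'Group A' exactly when: owner is Dee.
{owner=Eve, suit=hearts, row=1} → owner is Eve → Group B.
{owner=Eve, suit=diamonds, row=6} → owner is Eve → Group B.
{owner=Cal, suit=spades, row=2} → owner is Cal → Group B.
{owner=Dee, suit=clubs, row=5} → owner is Dee → Group A.
{owner=Cal, suit=hearts, row=2} → owner is Cal → Group B.

Group B, Group B, Group B, Group A, Group B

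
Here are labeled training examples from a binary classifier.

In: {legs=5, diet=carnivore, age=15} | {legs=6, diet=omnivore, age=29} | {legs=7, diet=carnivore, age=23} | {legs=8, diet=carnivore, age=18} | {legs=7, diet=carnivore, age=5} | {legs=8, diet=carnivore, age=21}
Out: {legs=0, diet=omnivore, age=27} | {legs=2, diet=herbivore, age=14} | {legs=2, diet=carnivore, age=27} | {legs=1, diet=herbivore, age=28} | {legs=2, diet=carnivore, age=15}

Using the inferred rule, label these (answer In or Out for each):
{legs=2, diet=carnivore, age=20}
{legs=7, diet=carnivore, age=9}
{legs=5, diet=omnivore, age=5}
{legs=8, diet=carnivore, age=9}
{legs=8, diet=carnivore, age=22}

Out, In, In, In, In

One predicate separates the groups cleanly: legs ≥ 5.
{legs=2, diet=carnivore, age=20} — legs = 2, hence Out. {legs=7, diet=carnivore, age=9} — legs = 7, hence In. {legs=5, diet=omnivore, age=5} — legs = 5, hence In. {legs=8, diet=carnivore, age=9} — legs = 8, hence In. {legs=8, diet=carnivore, age=22} — legs = 8, hence In.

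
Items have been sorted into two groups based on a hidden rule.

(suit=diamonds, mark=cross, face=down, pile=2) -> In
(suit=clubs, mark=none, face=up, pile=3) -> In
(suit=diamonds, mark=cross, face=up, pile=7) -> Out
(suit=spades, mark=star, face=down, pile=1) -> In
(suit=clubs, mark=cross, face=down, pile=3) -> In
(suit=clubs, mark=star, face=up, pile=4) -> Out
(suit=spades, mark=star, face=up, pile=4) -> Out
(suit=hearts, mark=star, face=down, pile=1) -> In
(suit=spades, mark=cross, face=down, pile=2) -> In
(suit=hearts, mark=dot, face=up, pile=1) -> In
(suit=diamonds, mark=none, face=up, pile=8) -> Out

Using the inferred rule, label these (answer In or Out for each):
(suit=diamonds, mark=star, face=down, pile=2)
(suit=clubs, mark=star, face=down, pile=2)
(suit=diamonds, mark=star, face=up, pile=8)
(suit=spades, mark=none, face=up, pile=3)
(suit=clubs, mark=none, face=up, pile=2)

'In' ⟺ pile ≤ 3.

In, In, Out, In, In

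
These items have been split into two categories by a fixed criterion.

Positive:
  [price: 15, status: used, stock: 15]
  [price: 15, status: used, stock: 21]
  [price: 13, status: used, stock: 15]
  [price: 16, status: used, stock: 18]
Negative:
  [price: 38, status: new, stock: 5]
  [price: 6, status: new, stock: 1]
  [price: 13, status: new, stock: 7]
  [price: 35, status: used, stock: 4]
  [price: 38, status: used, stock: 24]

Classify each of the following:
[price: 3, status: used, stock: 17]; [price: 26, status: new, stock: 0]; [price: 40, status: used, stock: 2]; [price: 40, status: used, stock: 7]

Positive, Negative, Negative, Negative

Every 'Positive' example satisfies: status is used AND price ≤ 16. None of the 'Negative' examples do.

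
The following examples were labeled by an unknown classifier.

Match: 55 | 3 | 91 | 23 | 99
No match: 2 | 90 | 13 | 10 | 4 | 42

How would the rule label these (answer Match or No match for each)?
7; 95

Match, Match

One predicate separates the groups cleanly: ≡ 3 (mod 4).
7: 7 mod 4 = 3, meets the rule → Match.
95: 95 mod 4 = 3, meets the rule → Match.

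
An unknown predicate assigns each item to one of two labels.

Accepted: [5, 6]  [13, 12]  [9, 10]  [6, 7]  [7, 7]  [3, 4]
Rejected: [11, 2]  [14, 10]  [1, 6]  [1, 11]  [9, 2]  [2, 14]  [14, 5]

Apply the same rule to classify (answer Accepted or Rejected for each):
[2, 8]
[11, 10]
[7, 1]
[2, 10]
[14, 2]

Rejected, Accepted, Rejected, Rejected, Rejected

A rule that fits every label: |first − second| ≤ 1 — true of each 'Accepted' example, false of each 'Rejected' one.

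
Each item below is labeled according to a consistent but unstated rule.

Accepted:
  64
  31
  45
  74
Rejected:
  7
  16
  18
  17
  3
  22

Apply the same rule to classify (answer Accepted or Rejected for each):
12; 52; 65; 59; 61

Rejected, Accepted, Accepted, Accepted, Accepted

One predicate separates the groups cleanly: at least 31.
12 — 12 < 31, hence Rejected.
52 — 52 ≥ 31, hence Accepted.
65 — 65 ≥ 31, hence Accepted.
59 — 59 ≥ 31, hence Accepted.
61 — 61 ≥ 31, hence Accepted.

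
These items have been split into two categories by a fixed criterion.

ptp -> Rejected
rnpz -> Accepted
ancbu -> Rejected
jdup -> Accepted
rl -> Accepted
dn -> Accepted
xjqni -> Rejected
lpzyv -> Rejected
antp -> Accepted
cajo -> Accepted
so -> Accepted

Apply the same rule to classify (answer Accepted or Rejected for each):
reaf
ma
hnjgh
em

Accepted, Accepted, Rejected, Accepted

The common property of the 'Accepted' items is: even length. No 'Rejected' item has it.
reaf → length 4 → Accepted. ma → length 2 → Accepted. hnjgh → length 5 → Rejected. em → length 2 → Accepted.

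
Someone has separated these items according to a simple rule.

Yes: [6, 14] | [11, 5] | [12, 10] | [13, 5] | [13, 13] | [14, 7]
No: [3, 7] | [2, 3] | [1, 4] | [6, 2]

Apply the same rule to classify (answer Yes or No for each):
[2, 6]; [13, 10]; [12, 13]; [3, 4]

All 'Yes' examples share one property — sum ≥ 16 — and every 'No' example lacks it.
[2, 6]: 2+6 = 8, does not satisfy this → No.
[13, 10]: 13+10 = 23, checks out → Yes.
[12, 13]: 12+13 = 25, checks out → Yes.
[3, 4]: 3+4 = 7, does not satisfy this → No.

No, Yes, Yes, No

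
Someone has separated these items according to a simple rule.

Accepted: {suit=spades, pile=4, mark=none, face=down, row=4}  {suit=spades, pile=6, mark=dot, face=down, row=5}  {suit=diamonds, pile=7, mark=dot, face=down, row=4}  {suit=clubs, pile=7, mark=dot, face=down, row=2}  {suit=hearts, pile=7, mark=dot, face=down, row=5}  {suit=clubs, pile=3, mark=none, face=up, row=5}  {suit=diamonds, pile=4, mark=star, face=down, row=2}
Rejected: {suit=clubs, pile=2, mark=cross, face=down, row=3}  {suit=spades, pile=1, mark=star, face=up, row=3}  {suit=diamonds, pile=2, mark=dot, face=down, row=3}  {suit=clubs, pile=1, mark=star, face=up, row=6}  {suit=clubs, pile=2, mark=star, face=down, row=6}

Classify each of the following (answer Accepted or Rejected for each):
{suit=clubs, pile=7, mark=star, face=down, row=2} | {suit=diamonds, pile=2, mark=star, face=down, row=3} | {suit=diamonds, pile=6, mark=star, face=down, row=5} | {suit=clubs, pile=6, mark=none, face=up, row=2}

Accepted, Rejected, Accepted, Accepted

The simplest hypothesis consistent with all the labels is: pile ≥ 3.
{suit=clubs, pile=7, mark=star, face=down, row=2}: pile = 7 — matches, so Accepted.
{suit=diamonds, pile=2, mark=star, face=down, row=3}: pile = 2 — fails this test, so Rejected.
{suit=diamonds, pile=6, mark=star, face=down, row=5}: pile = 6 — matches, so Accepted.
{suit=clubs, pile=6, mark=none, face=up, row=2}: pile = 6 — matches, so Accepted.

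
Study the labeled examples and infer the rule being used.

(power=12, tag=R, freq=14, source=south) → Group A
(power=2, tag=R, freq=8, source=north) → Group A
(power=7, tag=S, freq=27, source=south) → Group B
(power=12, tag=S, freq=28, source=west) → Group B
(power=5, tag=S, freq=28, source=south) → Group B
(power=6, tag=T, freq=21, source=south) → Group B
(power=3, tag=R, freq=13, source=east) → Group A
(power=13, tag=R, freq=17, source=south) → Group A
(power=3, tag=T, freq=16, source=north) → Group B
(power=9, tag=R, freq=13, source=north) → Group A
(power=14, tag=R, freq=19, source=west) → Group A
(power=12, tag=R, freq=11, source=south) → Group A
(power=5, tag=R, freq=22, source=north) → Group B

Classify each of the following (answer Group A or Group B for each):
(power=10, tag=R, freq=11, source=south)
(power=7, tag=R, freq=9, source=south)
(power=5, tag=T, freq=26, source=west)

Group A, Group A, Group B

The common property of the 'Group A' items is: tag is R AND freq ≤ 19. No 'Group B' item has it.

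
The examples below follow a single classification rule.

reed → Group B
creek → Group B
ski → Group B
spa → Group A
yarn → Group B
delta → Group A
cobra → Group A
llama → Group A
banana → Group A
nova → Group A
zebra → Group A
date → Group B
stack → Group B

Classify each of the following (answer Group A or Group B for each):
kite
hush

Group B, Group B

The pattern is that an item is 'Group A' exactly when: ends with 'a'.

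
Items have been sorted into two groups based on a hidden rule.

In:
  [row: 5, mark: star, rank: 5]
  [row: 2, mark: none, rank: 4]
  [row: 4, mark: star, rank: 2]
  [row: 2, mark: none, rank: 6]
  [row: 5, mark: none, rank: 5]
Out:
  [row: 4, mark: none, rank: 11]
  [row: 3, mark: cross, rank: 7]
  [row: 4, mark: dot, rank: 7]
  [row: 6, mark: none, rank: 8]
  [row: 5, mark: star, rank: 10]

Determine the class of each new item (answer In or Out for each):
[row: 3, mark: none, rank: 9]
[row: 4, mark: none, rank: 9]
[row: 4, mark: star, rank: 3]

Out, Out, In

One predicate separates the groups cleanly: rank ≤ 6.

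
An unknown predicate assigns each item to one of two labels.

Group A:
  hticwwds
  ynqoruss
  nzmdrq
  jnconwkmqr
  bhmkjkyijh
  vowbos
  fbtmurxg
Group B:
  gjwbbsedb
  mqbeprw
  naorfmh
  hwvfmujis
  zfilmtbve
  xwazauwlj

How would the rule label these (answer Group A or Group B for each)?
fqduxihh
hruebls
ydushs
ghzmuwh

Group A, Group B, Group A, Group B

The classifier is using: even length.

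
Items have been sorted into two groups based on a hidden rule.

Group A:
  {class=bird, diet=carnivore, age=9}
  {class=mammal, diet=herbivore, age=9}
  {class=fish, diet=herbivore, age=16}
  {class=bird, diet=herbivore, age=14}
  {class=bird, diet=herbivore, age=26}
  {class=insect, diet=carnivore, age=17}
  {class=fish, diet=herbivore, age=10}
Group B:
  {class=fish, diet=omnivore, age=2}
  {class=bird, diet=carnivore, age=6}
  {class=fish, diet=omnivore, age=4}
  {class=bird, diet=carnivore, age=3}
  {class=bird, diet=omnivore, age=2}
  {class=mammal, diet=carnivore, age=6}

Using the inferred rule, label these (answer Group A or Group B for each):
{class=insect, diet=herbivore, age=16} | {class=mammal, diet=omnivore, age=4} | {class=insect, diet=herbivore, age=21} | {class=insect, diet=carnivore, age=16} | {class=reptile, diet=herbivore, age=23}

Group A, Group B, Group A, Group A, Group A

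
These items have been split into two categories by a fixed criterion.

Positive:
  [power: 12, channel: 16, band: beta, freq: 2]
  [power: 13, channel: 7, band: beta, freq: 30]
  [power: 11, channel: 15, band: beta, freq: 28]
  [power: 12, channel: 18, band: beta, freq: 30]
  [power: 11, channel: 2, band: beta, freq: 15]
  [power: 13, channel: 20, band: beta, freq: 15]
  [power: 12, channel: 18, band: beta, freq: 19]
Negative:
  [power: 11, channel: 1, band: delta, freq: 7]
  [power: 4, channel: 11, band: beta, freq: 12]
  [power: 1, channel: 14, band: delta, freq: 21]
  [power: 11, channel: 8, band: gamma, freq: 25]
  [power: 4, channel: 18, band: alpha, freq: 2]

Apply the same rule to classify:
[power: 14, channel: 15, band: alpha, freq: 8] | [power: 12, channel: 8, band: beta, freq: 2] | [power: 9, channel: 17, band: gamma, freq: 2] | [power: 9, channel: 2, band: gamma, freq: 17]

Negative, Positive, Negative, Negative

The common property of the 'Positive' items is: band is beta AND power ≥ 11. No 'Negative' item has it.
Negative: [power: 14, channel: 15, band: alpha, freq: 8], since band is alpha, power = 14.
Positive: [power: 12, channel: 8, band: beta, freq: 2], since band is beta, power = 12.
Negative: [power: 9, channel: 17, band: gamma, freq: 2], since band is gamma, power = 9.
Negative: [power: 9, channel: 2, band: gamma, freq: 17], since band is gamma, power = 9.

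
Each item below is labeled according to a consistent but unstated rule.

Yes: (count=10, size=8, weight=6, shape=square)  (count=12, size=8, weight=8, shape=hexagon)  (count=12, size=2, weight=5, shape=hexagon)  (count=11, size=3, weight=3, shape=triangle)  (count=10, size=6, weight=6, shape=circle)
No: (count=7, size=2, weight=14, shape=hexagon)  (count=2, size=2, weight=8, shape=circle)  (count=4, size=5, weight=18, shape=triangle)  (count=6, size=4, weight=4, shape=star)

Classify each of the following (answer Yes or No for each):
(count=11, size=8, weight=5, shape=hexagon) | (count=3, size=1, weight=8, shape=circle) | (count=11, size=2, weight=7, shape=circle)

The pattern is that an item is 'Yes' exactly when: count ≥ 10.
(count=11, size=8, weight=5, shape=hexagon) — count = 11, hence Yes.
(count=3, size=1, weight=8, shape=circle) — count = 3, hence No.
(count=11, size=2, weight=7, shape=circle) — count = 11, hence Yes.

Yes, No, Yes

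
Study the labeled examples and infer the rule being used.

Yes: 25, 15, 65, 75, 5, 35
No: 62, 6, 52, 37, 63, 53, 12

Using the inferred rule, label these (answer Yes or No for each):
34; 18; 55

The distinguishing property — multiple of 5 — holds for all the 'Yes' cases and none of the 'No' cases.

No, No, Yes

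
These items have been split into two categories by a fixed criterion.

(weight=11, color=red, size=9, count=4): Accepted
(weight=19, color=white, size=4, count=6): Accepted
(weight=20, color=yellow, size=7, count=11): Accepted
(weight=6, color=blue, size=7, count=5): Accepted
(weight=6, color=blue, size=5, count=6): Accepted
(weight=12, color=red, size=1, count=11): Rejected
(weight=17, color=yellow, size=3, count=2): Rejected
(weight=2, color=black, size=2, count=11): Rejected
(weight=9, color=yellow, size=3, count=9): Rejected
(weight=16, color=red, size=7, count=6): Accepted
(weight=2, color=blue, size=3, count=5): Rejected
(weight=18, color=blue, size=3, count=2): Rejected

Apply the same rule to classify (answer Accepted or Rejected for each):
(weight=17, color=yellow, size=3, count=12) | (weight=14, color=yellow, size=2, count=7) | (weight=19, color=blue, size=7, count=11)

Rejected, Rejected, Accepted

'Accepted' ⟺ size ≥ 4.
(weight=17, color=yellow, size=3, count=12): Rejected (size = 3).
(weight=14, color=yellow, size=2, count=7): Rejected (size = 2).
(weight=19, color=blue, size=7, count=11): Accepted (size = 7).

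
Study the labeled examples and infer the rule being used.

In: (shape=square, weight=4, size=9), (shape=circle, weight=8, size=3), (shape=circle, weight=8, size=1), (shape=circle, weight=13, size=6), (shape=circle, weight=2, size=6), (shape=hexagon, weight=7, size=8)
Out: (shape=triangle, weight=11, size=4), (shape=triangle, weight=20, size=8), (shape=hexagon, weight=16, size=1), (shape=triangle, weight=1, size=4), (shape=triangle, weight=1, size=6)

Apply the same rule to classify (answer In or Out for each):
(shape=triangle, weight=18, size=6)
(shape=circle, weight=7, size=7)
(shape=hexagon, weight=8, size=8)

Out, In, In

'In' ⟺ shape is not triangle AND weight ≤ 13.
(shape=triangle, weight=18, size=6): shape is triangle, weight = 18 — lacks this property, so Out. (shape=circle, weight=7, size=7): shape is circle, weight = 7 — checks out, so In. (shape=hexagon, weight=8, size=8): shape is hexagon, weight = 8 — checks out, so In.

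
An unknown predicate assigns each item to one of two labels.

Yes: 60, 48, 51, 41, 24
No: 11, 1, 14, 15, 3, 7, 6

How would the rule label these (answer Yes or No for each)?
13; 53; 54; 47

'Yes' ⟺ at least 24.
13: 13 < 24, doesn't match → No.
53: 53 ≥ 24, satisfies this → Yes.
54: 54 ≥ 24, satisfies this → Yes.
47: 47 ≥ 24, satisfies this → Yes.

No, Yes, Yes, Yes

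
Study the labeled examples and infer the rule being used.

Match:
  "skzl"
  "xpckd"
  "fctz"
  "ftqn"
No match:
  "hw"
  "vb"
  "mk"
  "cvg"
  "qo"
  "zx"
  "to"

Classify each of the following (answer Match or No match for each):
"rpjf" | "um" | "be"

Match, No match, No match

The distinguishing property — length ≥ 4 — holds for all the 'Match' cases and none of the 'No match' cases.
"rpjf": Match (length 4).
"um": No match (length 2).
"be": No match (length 2).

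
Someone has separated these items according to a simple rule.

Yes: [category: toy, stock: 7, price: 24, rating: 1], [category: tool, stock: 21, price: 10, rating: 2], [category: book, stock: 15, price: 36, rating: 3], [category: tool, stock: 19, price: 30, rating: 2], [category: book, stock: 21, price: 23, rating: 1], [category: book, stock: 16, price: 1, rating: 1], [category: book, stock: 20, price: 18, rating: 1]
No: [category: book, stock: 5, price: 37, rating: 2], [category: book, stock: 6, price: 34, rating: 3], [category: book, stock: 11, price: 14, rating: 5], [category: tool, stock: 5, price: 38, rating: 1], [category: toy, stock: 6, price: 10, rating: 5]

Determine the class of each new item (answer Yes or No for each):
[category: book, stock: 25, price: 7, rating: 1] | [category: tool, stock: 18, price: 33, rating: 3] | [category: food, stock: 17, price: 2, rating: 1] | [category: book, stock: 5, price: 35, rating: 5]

Yes, Yes, Yes, No

Every 'Yes' example satisfies: rating ≤ 3 AND stock ≥ 7. None of the 'No' examples do.
[category: book, stock: 25, price: 7, rating: 1] → rating = 1, stock = 25 → Yes. [category: tool, stock: 18, price: 33, rating: 3] → rating = 3, stock = 18 → Yes. [category: food, stock: 17, price: 2, rating: 1] → rating = 1, stock = 17 → Yes. [category: book, stock: 5, price: 35, rating: 5] → rating = 5, stock = 5 → No.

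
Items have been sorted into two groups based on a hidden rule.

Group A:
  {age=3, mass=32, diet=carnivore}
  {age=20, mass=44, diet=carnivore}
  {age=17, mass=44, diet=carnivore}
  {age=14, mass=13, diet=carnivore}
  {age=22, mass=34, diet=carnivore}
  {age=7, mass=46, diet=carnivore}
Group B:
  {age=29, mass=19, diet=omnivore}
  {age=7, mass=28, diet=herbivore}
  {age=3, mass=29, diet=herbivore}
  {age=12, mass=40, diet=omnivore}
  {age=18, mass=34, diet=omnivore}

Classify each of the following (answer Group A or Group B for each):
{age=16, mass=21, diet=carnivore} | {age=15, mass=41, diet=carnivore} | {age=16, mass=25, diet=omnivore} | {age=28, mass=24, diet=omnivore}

Group A, Group A, Group B, Group B

Looking at the examples, the only property every 'Group A' case has and every 'Group B' case lacks is: diet is carnivore.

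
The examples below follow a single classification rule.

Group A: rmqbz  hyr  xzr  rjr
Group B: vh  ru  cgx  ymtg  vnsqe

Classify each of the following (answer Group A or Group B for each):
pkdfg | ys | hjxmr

Group B, Group B, Group A

The pattern is that an item is 'Group A' exactly when: odd length AND contains 'r'.
Group B: pkdfg, since length 5, no 'r'. Group B: ys, since length 2, no 'r'. Group A: hjxmr, since length 5, has 'r'.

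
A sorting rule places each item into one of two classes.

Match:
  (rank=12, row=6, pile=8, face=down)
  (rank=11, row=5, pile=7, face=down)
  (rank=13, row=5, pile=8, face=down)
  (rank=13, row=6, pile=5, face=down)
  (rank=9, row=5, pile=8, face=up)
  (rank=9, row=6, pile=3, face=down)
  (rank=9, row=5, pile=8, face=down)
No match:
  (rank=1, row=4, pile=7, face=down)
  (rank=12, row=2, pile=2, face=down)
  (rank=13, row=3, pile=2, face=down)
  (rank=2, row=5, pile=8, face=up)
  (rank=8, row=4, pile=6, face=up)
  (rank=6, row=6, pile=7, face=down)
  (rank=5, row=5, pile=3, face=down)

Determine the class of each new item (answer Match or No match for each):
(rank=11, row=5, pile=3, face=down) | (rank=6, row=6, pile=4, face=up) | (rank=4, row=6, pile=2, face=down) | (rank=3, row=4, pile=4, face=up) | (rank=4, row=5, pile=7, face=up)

The classifier is using: rank ≥ 8 AND row ≥ 5.

Match, No match, No match, No match, No match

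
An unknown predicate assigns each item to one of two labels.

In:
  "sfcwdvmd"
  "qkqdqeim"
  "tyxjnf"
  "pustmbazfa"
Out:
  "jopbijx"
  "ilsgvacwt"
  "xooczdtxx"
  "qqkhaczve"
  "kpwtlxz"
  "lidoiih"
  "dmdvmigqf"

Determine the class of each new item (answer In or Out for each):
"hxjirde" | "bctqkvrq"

Out, In

Comparing the two groups points to one rule — even length.
Out: "hxjirde", since length 7.
In: "bctqkvrq", since length 8.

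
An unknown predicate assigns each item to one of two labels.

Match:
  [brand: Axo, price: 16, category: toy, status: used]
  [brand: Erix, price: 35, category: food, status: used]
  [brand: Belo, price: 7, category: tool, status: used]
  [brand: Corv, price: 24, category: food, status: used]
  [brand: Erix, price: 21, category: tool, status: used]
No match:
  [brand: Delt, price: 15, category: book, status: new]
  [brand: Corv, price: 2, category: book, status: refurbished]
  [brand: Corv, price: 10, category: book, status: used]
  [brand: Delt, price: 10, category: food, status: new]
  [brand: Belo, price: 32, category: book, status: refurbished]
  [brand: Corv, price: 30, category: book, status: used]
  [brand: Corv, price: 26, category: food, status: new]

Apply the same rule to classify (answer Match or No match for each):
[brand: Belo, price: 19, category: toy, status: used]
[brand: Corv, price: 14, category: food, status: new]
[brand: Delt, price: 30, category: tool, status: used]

Match, No match, Match

The classifier is using: status is used AND category is not book.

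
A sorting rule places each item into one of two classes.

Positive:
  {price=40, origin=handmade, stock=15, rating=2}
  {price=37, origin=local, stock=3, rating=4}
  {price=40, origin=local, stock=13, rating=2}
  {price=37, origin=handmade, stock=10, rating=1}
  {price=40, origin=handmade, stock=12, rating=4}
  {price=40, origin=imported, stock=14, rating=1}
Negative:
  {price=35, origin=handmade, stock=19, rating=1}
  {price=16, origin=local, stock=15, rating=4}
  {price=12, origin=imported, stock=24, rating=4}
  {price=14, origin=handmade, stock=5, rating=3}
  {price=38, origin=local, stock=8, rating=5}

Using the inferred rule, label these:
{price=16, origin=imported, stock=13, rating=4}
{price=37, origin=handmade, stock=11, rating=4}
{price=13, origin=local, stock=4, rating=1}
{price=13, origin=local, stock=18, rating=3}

One predicate separates the groups cleanly: rating ≤ 4 AND price ≥ 37.
Negative: {price=16, origin=imported, stock=13, rating=4}, since rating = 4, price = 16. Positive: {price=37, origin=handmade, stock=11, rating=4}, since rating = 4, price = 37. Negative: {price=13, origin=local, stock=4, rating=1}, since rating = 1, price = 13. Negative: {price=13, origin=local, stock=18, rating=3}, since rating = 3, price = 13.

Negative, Positive, Negative, Negative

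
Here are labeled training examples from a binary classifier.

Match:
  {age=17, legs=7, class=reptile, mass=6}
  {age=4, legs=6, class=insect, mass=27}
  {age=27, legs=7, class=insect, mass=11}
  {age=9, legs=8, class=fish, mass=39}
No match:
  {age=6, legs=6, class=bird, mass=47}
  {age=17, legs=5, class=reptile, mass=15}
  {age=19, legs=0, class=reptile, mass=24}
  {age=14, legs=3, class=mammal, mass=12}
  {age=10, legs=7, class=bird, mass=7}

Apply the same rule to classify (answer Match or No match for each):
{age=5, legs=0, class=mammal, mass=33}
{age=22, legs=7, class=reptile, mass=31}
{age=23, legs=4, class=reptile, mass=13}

No match, Match, No match

Every 'Match' example satisfies: class is not bird AND legs ≥ 6. None of the 'No match' examples do.
No match: {age=5, legs=0, class=mammal, mass=33}, since class is mammal, legs = 0.
Match: {age=22, legs=7, class=reptile, mass=31}, since class is reptile, legs = 7.
No match: {age=23, legs=4, class=reptile, mass=13}, since class is reptile, legs = 4.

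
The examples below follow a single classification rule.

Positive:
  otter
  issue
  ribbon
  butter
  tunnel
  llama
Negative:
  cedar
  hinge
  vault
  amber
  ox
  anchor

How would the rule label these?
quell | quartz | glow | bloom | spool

'Positive' ⟺ has a double letter.
quell: Positive ('ll' doubled). quartz: Negative (no doubled letter). glow: Negative (no doubled letter). bloom: Positive ('oo' doubled). spool: Positive ('oo' doubled).

Positive, Negative, Negative, Positive, Positive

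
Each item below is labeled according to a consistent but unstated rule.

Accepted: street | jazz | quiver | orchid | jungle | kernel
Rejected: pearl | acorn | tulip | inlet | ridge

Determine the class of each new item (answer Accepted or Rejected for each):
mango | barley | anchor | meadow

Rejected, Accepted, Accepted, Accepted

The distinguishing property — even length — holds for all the 'Accepted' cases and none of the 'Rejected' cases.
mango: Rejected (length 5).
barley: Accepted (length 6).
anchor: Accepted (length 6).
meadow: Accepted (length 6).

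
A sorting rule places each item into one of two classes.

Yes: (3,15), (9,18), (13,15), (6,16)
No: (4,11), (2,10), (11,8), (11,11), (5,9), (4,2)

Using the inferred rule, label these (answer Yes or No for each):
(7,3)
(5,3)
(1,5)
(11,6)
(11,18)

No, No, No, No, Yes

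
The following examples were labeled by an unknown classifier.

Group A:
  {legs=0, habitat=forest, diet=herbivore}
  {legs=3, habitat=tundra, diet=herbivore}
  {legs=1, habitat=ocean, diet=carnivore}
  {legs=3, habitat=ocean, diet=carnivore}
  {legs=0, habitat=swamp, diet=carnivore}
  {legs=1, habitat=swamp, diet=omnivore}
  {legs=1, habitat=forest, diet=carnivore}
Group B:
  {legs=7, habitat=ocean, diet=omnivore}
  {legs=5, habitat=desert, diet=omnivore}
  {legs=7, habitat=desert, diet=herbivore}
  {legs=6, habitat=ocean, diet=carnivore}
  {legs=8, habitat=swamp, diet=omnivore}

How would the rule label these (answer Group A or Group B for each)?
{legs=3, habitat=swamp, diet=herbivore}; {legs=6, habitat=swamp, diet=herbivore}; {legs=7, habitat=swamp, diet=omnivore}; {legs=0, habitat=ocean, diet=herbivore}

Group A, Group B, Group B, Group A

'Group A' ⟺ legs ≤ 3.
{legs=3, habitat=swamp, diet=herbivore} → legs = 3 → Group A. {legs=6, habitat=swamp, diet=herbivore} → legs = 6 → Group B. {legs=7, habitat=swamp, diet=omnivore} → legs = 7 → Group B. {legs=0, habitat=ocean, diet=herbivore} → legs = 0 → Group A.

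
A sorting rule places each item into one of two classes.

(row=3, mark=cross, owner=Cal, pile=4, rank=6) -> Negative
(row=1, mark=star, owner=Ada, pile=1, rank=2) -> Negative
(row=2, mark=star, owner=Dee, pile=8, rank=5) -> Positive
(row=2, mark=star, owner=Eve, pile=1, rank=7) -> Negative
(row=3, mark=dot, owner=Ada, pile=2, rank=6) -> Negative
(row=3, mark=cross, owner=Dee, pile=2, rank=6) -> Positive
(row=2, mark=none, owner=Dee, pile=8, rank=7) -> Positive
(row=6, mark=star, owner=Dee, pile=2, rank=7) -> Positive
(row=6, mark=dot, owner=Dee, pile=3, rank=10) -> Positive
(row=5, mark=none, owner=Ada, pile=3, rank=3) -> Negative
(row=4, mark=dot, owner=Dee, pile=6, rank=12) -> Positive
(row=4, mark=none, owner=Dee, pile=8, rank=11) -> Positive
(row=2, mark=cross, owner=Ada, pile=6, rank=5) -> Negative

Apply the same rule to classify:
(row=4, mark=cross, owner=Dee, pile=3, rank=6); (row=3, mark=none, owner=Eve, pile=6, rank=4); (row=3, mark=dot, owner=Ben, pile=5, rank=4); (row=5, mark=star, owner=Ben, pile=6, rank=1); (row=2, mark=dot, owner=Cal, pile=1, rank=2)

Looking at the examples, the only property every 'Positive' case has and every 'Negative' case lacks is: owner is Dee.
(row=4, mark=cross, owner=Dee, pile=3, rank=6) → owner is Dee → Positive.
(row=3, mark=none, owner=Eve, pile=6, rank=4) → owner is Eve → Negative.
(row=3, mark=dot, owner=Ben, pile=5, rank=4) → owner is Ben → Negative.
(row=5, mark=star, owner=Ben, pile=6, rank=1) → owner is Ben → Negative.
(row=2, mark=dot, owner=Cal, pile=1, rank=2) → owner is Cal → Negative.

Positive, Negative, Negative, Negative, Negative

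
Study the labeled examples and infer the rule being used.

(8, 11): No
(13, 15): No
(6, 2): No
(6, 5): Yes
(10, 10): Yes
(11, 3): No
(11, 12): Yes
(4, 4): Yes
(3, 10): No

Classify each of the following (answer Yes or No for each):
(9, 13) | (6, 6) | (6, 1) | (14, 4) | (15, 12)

All 'Yes' examples share one property — |first − second| ≤ 1 — and every 'No' example lacks it.
No: (9, 13), since |9−13| = 4.
Yes: (6, 6), since |6−6| = 0.
No: (6, 1), since |6−1| = 5.
No: (14, 4), since |14−4| = 10.
No: (15, 12), since |15−12| = 3.

No, Yes, No, No, No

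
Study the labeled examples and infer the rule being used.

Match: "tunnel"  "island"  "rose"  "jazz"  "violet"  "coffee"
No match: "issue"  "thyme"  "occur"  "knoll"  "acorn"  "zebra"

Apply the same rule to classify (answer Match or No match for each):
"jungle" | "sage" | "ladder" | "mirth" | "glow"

Looking at the examples, the only property every 'Match' case has and every 'No match' case lacks is: even length.
"jungle": Match (length 6).
"sage": Match (length 4).
"ladder": Match (length 6).
"mirth": No match (length 5).
"glow": Match (length 4).

Match, Match, Match, No match, Match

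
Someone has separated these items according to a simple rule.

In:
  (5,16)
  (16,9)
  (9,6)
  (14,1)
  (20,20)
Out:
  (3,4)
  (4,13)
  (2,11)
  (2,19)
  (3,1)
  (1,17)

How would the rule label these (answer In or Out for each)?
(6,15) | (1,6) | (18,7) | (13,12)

'In' ⟺ first ≥ 5.

In, Out, In, In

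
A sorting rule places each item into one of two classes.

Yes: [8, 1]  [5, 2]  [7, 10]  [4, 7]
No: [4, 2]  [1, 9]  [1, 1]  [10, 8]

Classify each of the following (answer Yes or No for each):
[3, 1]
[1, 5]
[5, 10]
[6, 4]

A rule that fits every label: sum is odd — true of each 'Yes' example, false of each 'No' one.

No, No, Yes, No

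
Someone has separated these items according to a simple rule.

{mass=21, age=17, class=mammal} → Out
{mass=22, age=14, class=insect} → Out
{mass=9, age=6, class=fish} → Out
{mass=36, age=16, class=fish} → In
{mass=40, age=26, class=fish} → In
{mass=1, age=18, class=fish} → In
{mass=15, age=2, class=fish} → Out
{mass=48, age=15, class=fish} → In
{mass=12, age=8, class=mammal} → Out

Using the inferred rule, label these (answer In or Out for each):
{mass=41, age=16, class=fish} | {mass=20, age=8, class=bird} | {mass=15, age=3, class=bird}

The simplest hypothesis consistent with all the labels is: class is fish AND age ≥ 8.
In: {mass=41, age=16, class=fish}, since class is fish, age = 16. Out: {mass=20, age=8, class=bird}, since class is bird, age = 8. Out: {mass=15, age=3, class=bird}, since class is bird, age = 3.

In, Out, Out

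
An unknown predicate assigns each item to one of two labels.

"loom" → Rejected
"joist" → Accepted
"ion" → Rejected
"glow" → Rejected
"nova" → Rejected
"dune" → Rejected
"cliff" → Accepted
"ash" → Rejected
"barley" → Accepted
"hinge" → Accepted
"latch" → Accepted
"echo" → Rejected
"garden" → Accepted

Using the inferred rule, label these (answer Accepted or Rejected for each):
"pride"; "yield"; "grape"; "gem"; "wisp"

Accepted, Accepted, Accepted, Rejected, Rejected

The distinguishing property — length ≥ 5 — holds for all the 'Accepted' cases and none of the 'Rejected' cases.
"pride": length 5 — checks out, so Accepted.
"yield": length 5 — checks out, so Accepted.
"grape": length 5 — checks out, so Accepted.
"gem": length 3 — does not pass, so Rejected.
"wisp": length 4 — does not pass, so Rejected.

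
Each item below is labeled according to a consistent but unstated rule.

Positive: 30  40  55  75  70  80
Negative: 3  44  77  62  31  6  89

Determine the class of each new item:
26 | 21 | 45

Every 'Positive' example satisfies: multiple of 5. None of the 'Negative' examples do.

Negative, Negative, Positive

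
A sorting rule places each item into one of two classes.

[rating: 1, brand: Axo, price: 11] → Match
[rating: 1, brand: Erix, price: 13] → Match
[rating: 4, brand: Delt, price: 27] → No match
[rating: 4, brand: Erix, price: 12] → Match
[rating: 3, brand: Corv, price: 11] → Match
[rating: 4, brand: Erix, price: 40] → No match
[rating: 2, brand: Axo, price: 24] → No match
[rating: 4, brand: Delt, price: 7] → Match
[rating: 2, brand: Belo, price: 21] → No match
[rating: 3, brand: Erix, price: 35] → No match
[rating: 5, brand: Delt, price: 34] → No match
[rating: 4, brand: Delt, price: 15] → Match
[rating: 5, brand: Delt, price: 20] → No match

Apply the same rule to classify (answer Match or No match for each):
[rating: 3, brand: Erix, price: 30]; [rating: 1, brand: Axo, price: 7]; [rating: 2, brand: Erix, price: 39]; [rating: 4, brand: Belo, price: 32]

No match, Match, No match, No match

A rule that fits every label: price ≤ 15 — true of each 'Match' example, false of each 'No match' one.
[rating: 3, brand: Erix, price: 30]: No match (price = 30).
[rating: 1, brand: Axo, price: 7]: Match (price = 7).
[rating: 2, brand: Erix, price: 39]: No match (price = 39).
[rating: 4, brand: Belo, price: 32]: No match (price = 32).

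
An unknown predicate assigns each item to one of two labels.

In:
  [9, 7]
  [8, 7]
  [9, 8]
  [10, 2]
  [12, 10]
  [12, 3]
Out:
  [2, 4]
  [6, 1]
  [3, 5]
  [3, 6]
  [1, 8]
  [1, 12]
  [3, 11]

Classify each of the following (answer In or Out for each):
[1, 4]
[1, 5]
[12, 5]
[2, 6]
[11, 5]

Every 'In' example satisfies: first ≥ 7. None of the 'Out' examples do.
Out: [1, 4], since first 1.
Out: [1, 5], since first 1.
In: [12, 5], since first 12.
Out: [2, 6], since first 2.
In: [11, 5], since first 11.

Out, Out, In, Out, In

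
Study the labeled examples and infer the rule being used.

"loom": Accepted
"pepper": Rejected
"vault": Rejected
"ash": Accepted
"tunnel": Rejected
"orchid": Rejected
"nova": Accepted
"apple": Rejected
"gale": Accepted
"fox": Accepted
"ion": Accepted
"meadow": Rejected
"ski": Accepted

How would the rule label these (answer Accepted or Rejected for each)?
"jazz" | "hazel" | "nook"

The simplest hypothesis consistent with all the labels is: length ≤ 4.
Accepted: "jazz", since length 4.
Rejected: "hazel", since length 5.
Accepted: "nook", since length 4.

Accepted, Rejected, Accepted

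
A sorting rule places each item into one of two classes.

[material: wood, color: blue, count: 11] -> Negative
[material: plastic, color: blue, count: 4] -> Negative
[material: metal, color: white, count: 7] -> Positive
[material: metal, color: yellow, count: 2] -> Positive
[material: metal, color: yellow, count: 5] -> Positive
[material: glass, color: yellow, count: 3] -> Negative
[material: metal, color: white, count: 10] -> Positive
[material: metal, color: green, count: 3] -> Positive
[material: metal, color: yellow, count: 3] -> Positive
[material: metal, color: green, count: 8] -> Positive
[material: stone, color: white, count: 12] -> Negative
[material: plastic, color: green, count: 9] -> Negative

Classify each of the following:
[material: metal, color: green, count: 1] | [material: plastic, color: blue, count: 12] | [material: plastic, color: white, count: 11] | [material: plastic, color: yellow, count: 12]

All 'Positive' examples share one property — material is metal — and every 'Negative' example lacks it.
[material: metal, color: green, count: 1]: material is metal, fits → Positive.
[material: plastic, color: blue, count: 12]: material is plastic, does not fit → Negative.
[material: plastic, color: white, count: 11]: material is plastic, does not fit → Negative.
[material: plastic, color: yellow, count: 12]: material is plastic, does not fit → Negative.

Positive, Negative, Negative, Negative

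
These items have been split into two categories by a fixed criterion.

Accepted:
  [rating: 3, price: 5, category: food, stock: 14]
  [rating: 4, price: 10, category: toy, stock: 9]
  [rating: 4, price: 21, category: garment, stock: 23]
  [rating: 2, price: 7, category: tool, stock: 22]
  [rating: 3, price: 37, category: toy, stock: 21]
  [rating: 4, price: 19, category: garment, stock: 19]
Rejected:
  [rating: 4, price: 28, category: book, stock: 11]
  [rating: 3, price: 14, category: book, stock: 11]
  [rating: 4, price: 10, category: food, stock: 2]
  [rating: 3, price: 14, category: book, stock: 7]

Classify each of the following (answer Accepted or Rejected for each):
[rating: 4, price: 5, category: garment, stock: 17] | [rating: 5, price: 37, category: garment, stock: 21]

Accepted, Accepted

One predicate separates the groups cleanly: category is toy OR stock ≥ 14.
Accepted: [rating: 4, price: 5, category: garment, stock: 17], since category is garment, stock = 17. Accepted: [rating: 5, price: 37, category: garment, stock: 21], since category is garment, stock = 21.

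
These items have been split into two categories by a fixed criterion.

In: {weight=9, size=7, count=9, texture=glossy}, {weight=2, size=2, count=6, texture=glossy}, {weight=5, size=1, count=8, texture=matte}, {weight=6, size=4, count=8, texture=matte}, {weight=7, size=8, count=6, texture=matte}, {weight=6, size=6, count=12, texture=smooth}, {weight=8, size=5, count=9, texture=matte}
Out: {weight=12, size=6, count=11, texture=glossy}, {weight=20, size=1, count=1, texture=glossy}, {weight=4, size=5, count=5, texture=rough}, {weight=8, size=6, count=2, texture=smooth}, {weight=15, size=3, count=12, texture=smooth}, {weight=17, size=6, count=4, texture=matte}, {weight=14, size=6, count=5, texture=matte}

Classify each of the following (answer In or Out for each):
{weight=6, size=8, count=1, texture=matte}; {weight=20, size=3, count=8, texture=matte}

The common property of the 'In' items is: weight ≤ 9 AND count ≥ 6. No 'Out' item has it.

Out, Out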